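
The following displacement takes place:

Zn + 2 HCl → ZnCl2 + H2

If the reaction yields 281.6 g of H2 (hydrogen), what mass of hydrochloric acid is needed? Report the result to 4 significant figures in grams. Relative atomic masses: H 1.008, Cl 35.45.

M(H2) = 2(1.008) = 2.016 g/mol.
M(HCl) = 1.008 + 35.45 = 36.458 g/mol.
n(H2) = 281.60 g / 2.016 g/mol = 139.68 mol.
From the equation the H2:HCl mole ratio is 1:2, so n(HCl) = 139.68 × 2/1 = 279.37 mol.
Mass of HCl = 279.37 mol × 36.458 g/mol = 10185 g.

10190 g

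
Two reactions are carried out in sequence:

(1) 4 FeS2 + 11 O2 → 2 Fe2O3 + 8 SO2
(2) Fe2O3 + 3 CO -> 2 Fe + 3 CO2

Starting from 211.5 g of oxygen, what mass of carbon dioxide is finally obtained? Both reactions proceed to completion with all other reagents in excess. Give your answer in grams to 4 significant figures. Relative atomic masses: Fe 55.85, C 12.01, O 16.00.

M(O2) = 2(16.00) = 32.00 g/mol.
M(CO2) = 12.01 + 2(16.00) = 44.01 g/mol.
n(O2) = 211.50 / 32.00 = 6.6094 mol.
Step 1 gives a 11:2 ratio of O2 to Fe2O3, so n(Fe2O3) = 1.2017 mol.
In step 2 the Fe2O3:CO2 ratio is 1:3, so n(CO2) = 3.6051 mol.
Mass of CO2 = 3.6051 × 44.01 = 158.66 g.

158.7 g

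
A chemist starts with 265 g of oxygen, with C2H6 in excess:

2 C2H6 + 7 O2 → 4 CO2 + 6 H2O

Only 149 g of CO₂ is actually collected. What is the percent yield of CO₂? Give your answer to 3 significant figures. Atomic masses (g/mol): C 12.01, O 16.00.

M(O2) = 2(16.00) = 32.00 g/mol.
M(CO2) = 12.01 + 2(16.00) = 44.01 g/mol.
n(O2) = 265.0 g / 32.00 g/mol = 8.281 mol.
From the equation the O2:CO2 mole ratio is 7:4, so n(CO2) = 8.281 × 4/7 = 4.732 mol.
Mass of CO2 = 4.732 mol × 44.01 g/mol = 208.3 g.
This is the theoretical yield. Percent yield = 149 g / 208.3 g × 100% = 71.54%.

71.5 %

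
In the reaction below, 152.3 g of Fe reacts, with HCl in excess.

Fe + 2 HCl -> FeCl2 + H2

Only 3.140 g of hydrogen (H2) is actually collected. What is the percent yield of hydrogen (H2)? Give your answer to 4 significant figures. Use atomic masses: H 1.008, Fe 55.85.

57.12 %

M(Fe) = 55.85 g/mol.
M(H2) = 2(1.008) = 2.016 g/mol.
n(Fe) = 152.30 g / 55.85 g/mol = 2.7269 mol.
From the equation the Fe:H2 mole ratio is 1:1, so n(H2) = 2.7269 × 1/1 = 2.7269 mol.
Mass of H2 = 2.7269 mol × 2.016 g/mol = 5.4975 g.
This is the theoretical yield. Percent yield = 3.140 g / 5.4975 g × 100% = 57.117%.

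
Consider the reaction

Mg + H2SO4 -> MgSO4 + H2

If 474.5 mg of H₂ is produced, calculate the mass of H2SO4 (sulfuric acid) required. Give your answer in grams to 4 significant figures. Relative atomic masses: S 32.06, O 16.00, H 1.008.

23.08 g

M(H2) = 2(1.008) = 2.016 g/mol.
M(H2SO4) = 2(1.008) + 32.06 + 4(16.00) = 98.076 g/mol.
Convert: 474.5 mg = 0.47450 g.
n(H2) = 0.47450 g / 2.016 g/mol = 0.23537 mol.
From the equation the H2:H2SO4 mole ratio is 1:1, so n(H2SO4) = 0.23537 × 1/1 = 0.23537 mol.
Mass of H2SO4 = 0.23537 mol × 98.076 g/mol = 23.084 g.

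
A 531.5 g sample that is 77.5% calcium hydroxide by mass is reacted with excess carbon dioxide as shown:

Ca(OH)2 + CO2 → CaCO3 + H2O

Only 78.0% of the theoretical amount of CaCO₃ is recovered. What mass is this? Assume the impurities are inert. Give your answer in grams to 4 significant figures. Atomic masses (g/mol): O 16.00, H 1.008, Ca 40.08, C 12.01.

Pure Ca(OH)2 available = 531.5 g × 0.775 = 411.91 g.
M(Ca(OH)2) = 40.08 + 2(16.00) + 2(1.008) = 74.096 g/mol.
M(CaCO3) = 40.08 + 12.01 + 3(16.00) = 100.09 g/mol.
n(Ca(OH)2) = 411.91 g / 74.096 g/mol = 5.5592 mol.
From the equation the Ca(OH)2:CaCO3 mole ratio is 1:1, so n(CaCO3) = 5.5592 × 1/1 = 5.5592 mol.
Mass of CaCO3 = 5.5592 mol × 100.09 g/mol = 556.42 g.
Actual mass collected = 556.42 g × 0.780 = 434.01 g.

434.0 g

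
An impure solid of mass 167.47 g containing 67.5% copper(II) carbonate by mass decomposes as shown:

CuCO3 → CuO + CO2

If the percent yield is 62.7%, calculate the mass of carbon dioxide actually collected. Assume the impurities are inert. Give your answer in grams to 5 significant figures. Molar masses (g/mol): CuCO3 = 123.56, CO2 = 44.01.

Pure CuCO3 available = 167.47 g × 0.675 = 113.042 g.
n(CuCO3) = 113.042 g / 123.56 g/mol = 0.914877 mol.
From the equation the CuCO3:CO2 mole ratio is 1:1, so n(CO2) = 0.914877 × 1/1 = 0.914877 mol.
Mass of CO2 = 0.914877 mol × 44.01 g/mol = 40.2638 g.
Actual mass collected = 40.2638 g × 0.627 = 25.2454 g.

25.245 g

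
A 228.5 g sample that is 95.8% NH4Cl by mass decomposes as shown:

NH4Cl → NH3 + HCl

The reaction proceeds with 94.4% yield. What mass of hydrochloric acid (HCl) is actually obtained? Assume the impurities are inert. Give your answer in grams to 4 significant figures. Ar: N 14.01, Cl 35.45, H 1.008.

140.8 g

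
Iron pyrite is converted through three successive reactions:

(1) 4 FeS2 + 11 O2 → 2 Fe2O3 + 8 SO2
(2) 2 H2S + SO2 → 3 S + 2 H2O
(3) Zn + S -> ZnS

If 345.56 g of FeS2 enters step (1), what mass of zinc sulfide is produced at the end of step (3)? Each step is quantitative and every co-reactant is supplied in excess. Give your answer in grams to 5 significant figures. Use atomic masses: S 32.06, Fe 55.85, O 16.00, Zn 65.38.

1684.0 g

M(FeS2) = 55.85 + 2(32.06) = 119.97 g/mol.
M(ZnS) = 65.38 + 32.06 = 97.44 g/mol.
n(FeS2) = 345.56 / 119.97 = 2.88039 mol.
Reaction (1): FeS2→SO2 ratio 4:8 ⇒ n(SO2) = 5.76077 mol.
Reaction (2): SO2→S ratio 1:3 ⇒ n(S) = 17.2823 mol.
Reaction (3): S→ZnS ratio 1:1 ⇒ n(ZnS) = 17.2823 mol.
Mass of ZnS = 17.2823 × 97.44 = 1683.99 g.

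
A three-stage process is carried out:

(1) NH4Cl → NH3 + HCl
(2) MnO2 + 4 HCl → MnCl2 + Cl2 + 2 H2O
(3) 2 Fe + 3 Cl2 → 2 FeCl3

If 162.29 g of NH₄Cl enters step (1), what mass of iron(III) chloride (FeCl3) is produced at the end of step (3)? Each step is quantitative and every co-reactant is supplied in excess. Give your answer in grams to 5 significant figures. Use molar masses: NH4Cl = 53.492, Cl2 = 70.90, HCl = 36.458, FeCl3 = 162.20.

n(NH4Cl) = 162.29 / 53.492 = 3.03391 mol.
Reaction (1): NH4Cl→HCl ratio 1:1 ⇒ n(HCl) = 3.03391 mol.
Reaction (2): HCl→Cl2 ratio 4:1 ⇒ n(Cl2) = 0.758478 mol.
Reaction (3): Cl2→FeCl3 ratio 3:2 ⇒ n(FeCl3) = 0.505652 mol.
Mass of FeCl3 = 0.505652 × 162.20 = 82.0167 g.

82.017 g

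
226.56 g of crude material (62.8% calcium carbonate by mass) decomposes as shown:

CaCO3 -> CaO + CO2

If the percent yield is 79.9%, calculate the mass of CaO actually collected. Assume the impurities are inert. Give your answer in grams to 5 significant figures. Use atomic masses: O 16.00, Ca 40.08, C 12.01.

63.695 g

Pure CaCO3 available = 226.56 g × 0.628 = 142.280 g.
M(CaCO3) = 40.08 + 12.01 + 3(16.00) = 100.09 g/mol.
M(CaO) = 40.08 + 16.00 = 56.08 g/mol.
n(CaCO3) = 142.280 g / 100.09 g/mol = 1.42152 mol.
From the equation the CaCO3:CaO mole ratio is 1:1, so n(CaO) = 1.42152 × 1/1 = 1.42152 mol.
Mass of CaO = 1.42152 mol × 56.08 g/mol = 79.7187 g.
Actual mass collected = 79.7187 g × 0.799 = 63.6952 g.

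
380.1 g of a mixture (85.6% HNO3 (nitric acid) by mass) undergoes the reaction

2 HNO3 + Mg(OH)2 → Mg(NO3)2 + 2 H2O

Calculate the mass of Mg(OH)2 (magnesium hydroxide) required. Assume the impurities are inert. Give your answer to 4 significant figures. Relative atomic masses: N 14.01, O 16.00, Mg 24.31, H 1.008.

Mass of pure HNO3 = 380.1 g × 0.856 = 325.37 g.
M(HNO3) = 1.008 + 14.01 + 3(16.00) = 63.018 g/mol.
M(Mg(OH)2) = 24.31 + 2(16.00) + 2(1.008) = 58.326 g/mol.
n(HNO3) = 325.37 g / 63.018 g/mol = 5.1631 mol.
From the equation the HNO3:Mg(OH)2 mole ratio is 2:1, so n(Mg(OH)2) = 5.1631 × 1/2 = 2.5815 mol.
Mass of Mg(OH)2 = 2.5815 mol × 58.326 g/mol = 150.57 g.

150.6 g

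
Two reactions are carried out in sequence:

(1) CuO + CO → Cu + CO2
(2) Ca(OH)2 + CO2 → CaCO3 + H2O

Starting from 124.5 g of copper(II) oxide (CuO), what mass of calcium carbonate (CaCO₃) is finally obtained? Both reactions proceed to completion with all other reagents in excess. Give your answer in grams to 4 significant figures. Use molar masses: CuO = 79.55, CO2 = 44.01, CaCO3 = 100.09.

n(CuO) = 124.50 / 79.55 = 1.5651 mol.
Step 1 gives a 1:1 ratio of CuO to CO2, so n(CO2) = 1.5651 mol.
In step 2 the CO2:CaCO3 ratio is 1:1, so n(CaCO3) = 1.5651 mol.
Mass of CaCO3 = 1.5651 × 100.09 = 156.65 g.

156.6 g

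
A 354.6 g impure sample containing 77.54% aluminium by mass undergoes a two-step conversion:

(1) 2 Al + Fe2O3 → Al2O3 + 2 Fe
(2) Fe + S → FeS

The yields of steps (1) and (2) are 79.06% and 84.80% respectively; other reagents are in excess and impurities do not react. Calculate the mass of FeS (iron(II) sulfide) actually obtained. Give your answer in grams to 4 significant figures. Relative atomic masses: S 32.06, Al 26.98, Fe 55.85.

600.6 g

Pure Al = 354.6 × 0.7754 = 274.96 g.
M(Al) = 26.98 g/mol.
M(FeS) = 55.85 + 32.06 = 87.91 g/mol.
n(Al) = 274.96 / 26.98 = 10.191 mol.
Step 1 (Al:Fe = 2:2): theoretical n(Fe) = 10.191 mol; at 79.06% yield, n(Fe) = 8.0571 mol.
Step 2 (Fe:FeS = 1:1): theoretical n(FeS) = 8.0571 mol, so theoretical mass = 8.0571 × 87.91 = 708.30 g.
At 84.80% yield, actual mass of FeS = 708.30 × 0.8480 = 600.64 g.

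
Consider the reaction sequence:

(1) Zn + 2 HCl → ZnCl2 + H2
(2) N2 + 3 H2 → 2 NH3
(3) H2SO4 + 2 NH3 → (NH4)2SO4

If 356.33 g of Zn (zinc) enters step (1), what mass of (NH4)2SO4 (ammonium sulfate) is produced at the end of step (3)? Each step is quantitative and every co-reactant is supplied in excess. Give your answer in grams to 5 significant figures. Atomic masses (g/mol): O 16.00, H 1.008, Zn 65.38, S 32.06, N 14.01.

240.07 g

M(Zn) = 65.38 g/mol.
M((NH4)2SO4) = 2(14.01) + 8(1.008) + 32.06 + 4(16.00) = 132.144 g/mol.
n(Zn) = 356.33 / 65.38 = 5.45014 mol.
Reaction (1): Zn→H2 ratio 1:1 ⇒ n(H2) = 5.45014 mol.
Reaction (2): H2→NH3 ratio 3:2 ⇒ n(NH3) = 3.63343 mol.
Reaction (3): NH3→(NH4)2SO4 ratio 2:1 ⇒ n((NH4)2SO4) = 1.81671 mol.
Mass of (NH4)2SO4 = 1.81671 × 132.144 = 240.068 g.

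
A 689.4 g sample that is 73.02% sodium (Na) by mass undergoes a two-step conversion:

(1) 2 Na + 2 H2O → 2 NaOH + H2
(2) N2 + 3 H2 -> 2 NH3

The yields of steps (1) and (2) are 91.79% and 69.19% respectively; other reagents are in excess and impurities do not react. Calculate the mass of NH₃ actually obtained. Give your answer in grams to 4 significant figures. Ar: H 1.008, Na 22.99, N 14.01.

Pure Na = 689.4 × 0.7302 = 503.40 g.
M(Na) = 22.99 g/mol.
M(NH3) = 14.01 + 3(1.008) = 17.034 g/mol.
n(Na) = 503.40 / 22.99 = 21.896 mol.
Step 1 (Na:H2 = 2:1): theoretical n(H2) = 10.948 mol; at 91.79% yield, n(H2) = 10.049 mol.
Step 2 (H2:NH3 = 3:2): theoretical n(NH3) = 6.6996 mol, so theoretical mass = 6.6996 × 17.034 = 114.12 g.
At 69.19% yield, actual mass of NH3 = 114.12 × 0.6919 = 78.960 g.

78.96 g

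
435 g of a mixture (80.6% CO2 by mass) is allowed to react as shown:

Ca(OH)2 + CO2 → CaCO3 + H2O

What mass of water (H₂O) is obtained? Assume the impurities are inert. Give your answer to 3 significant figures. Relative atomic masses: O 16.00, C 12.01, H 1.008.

144 g

Mass of pure CO2 = 435 g × 0.806 = 350.6 g.
M(CO2) = 12.01 + 2(16.00) = 44.01 g/mol.
M(H2O) = 2(1.008) + 16.00 = 18.016 g/mol.
n(CO2) = 350.6 g / 44.01 g/mol = 7.967 mol.
From the equation the CO2:H2O mole ratio is 1:1, so n(H2O) = 7.967 × 1/1 = 7.967 mol.
Mass of H2O = 7.967 mol × 18.016 g/mol = 143.5 g.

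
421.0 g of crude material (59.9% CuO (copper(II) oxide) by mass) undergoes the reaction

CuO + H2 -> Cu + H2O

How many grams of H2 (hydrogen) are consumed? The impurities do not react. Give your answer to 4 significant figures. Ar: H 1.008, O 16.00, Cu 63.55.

6.391 g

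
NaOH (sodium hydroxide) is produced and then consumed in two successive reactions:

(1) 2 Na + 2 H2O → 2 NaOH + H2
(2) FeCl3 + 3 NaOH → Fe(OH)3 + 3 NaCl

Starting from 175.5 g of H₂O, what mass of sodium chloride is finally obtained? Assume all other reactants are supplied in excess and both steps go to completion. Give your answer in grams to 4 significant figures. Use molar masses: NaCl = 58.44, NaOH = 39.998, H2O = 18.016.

n(H2O) = 175.50 / 18.016 = 9.7413 mol.
Step 1 gives a 2:2 ratio of H2O to NaOH, so n(NaOH) = 9.7413 mol.
In step 2 the NaOH:NaCl ratio is 3:3, so n(NaCl) = 9.7413 mol.
Mass of NaCl = 9.7413 × 58.44 = 569.28 g.

569.3 g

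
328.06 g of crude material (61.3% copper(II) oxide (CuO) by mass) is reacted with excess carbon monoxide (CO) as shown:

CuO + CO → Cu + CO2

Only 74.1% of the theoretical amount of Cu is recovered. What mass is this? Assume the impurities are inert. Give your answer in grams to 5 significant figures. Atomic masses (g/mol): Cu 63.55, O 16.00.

Pure CuO available = 328.06 g × 0.613 = 201.101 g.
M(CuO) = 63.55 + 16.00 = 79.55 g/mol.
M(Cu) = 63.55 g/mol.
n(CuO) = 201.101 g / 79.55 g/mol = 2.52798 mol.
From the equation the CuO:Cu mole ratio is 1:1, so n(Cu) = 2.52798 × 1/1 = 2.52798 mol.
Mass of Cu = 2.52798 mol × 63.55 g/mol = 160.653 g.
Actual mass collected = 160.653 g × 0.741 = 119.044 g.

119.04 g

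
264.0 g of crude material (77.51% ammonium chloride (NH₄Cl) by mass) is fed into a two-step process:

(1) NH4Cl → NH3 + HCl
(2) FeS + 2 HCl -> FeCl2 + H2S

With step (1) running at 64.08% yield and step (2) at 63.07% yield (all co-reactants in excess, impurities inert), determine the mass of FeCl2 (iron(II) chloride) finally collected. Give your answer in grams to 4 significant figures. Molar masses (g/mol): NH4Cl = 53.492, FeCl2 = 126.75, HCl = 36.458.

Pure NH4Cl = 264.0 × 0.7751 = 204.63 g.
n(NH4Cl) = 204.63 / 53.492 = 3.8254 mol.
Step 1 (NH4Cl:HCl = 1:1): theoretical n(HCl) = 3.8254 mol; at 64.08% yield, n(HCl) = 2.4513 mol.
Step 2 (HCl:FeCl2 = 2:1): theoretical n(FeCl2) = 1.2256 mol, so theoretical mass = 1.2256 × 126.75 = 155.35 g.
At 63.07% yield, actual mass of FeCl2 = 155.35 × 0.6307 = 97.980 g.

97.98 g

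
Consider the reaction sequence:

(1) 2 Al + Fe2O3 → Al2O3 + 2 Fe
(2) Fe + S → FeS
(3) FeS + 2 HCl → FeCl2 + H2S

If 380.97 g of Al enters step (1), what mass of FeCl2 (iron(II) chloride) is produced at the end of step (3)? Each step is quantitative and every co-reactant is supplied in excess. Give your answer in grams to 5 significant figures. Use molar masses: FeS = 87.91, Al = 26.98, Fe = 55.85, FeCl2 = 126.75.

n(Al) = 380.97 / 26.98 = 14.1205 mol.
Reaction (1): Al→Fe ratio 2:2 ⇒ n(Fe) = 14.1205 mol.
Reaction (2): Fe→FeS ratio 1:1 ⇒ n(FeS) = 14.1205 mol.
Reaction (3): FeS→FeCl2 ratio 1:1 ⇒ n(FeCl2) = 14.1205 mol.
Mass of FeCl2 = 14.1205 × 126.75 = 1789.77 g.

1789.8 g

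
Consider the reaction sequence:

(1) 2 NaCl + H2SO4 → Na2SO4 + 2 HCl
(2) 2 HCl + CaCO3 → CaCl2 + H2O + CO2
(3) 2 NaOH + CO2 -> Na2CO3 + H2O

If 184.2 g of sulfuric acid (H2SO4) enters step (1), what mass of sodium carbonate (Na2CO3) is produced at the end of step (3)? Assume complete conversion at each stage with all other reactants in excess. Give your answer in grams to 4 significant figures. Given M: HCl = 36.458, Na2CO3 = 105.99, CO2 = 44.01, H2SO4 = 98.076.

199.1 g

n(H2SO4) = 184.2 / 98.076 = 1.8781 mol.
Reaction (1): H2SO4→HCl ratio 1:2 ⇒ n(HCl) = 3.7563 mol.
Reaction (2): HCl→CO2 ratio 2:1 ⇒ n(CO2) = 1.8781 mol.
Reaction (3): CO2→Na2CO3 ratio 1:1 ⇒ n(Na2CO3) = 1.8781 mol.
Mass of Na2CO3 = 1.8781 × 105.99 = 199.06 g.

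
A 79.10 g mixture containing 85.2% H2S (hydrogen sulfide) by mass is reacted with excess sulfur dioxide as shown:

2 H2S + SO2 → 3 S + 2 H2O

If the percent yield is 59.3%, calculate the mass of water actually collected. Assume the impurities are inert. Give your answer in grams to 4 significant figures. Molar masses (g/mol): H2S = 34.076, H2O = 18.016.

Pure H2S available = 79.10 g × 0.852 = 67.393 g.
n(H2S) = 67.393 g / 34.076 g/mol = 1.9777 mol.
From the equation the H2S:H2O mole ratio is 2:2, so n(H2O) = 1.9777 × 2/2 = 1.9777 mol.
Mass of H2O = 1.9777 mol × 18.016 g/mol = 35.631 g.
Actual mass collected = 35.631 g × 0.593 = 21.129 g.

21.13 g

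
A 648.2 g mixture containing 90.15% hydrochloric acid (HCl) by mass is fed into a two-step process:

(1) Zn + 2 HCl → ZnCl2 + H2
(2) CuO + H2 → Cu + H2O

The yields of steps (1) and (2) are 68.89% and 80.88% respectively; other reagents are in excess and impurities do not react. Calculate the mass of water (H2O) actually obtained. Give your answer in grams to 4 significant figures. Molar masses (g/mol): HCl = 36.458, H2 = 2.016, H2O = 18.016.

80.45 g

Pure HCl = 648.2 × 0.9015 = 584.35 g.
n(HCl) = 584.35 / 36.458 = 16.028 mol.
Step 1 (HCl:H2 = 2:1): theoretical n(H2) = 8.0140 mol; at 68.89% yield, n(H2) = 5.5209 mol.
Step 2 (H2:H2O = 1:1): theoretical n(H2O) = 5.5209 mol, so theoretical mass = 5.5209 × 18.016 = 99.464 g.
At 80.88% yield, actual mass of H2O = 99.464 × 0.8088 = 80.447 g.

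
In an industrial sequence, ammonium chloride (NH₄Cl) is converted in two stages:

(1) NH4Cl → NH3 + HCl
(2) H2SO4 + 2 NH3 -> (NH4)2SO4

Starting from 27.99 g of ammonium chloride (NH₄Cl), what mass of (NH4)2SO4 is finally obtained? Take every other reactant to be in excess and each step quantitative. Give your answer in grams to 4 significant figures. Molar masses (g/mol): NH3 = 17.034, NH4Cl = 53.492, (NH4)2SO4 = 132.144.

34.57 g

n(NH4Cl) = 27.990 / 53.492 = 0.52326 mol.
Step 1 gives a 1:1 ratio of NH4Cl to NH3, so n(NH3) = 0.52326 mol.
In step 2 the NH3:(NH4)2SO4 ratio is 2:1, so n((NH4)2SO4) = 0.26163 mol.
Mass of (NH4)2SO4 = 0.26163 × 132.144 = 34.573 g.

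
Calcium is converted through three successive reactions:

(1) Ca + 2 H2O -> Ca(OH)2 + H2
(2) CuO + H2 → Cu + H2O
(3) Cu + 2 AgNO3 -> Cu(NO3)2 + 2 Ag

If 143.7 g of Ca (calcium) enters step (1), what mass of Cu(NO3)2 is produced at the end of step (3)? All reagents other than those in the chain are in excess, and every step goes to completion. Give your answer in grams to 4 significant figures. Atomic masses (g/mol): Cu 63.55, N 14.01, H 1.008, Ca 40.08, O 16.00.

M(Ca) = 40.08 g/mol.
M(Cu(NO3)2) = 63.55 + 2(14.01) + 6(16.00) = 187.57 g/mol.
n(Ca) = 143.7 / 40.08 = 3.5853 mol.
Reaction (1): Ca→H2 ratio 1:1 ⇒ n(H2) = 3.5853 mol.
Reaction (2): H2→Cu ratio 1:1 ⇒ n(Cu) = 3.5853 mol.
Reaction (3): Cu→Cu(NO3)2 ratio 1:1 ⇒ n(Cu(NO3)2) = 3.5853 mol.
Mass of Cu(NO3)2 = 3.5853 × 187.57 = 672.50 g.

672.5 g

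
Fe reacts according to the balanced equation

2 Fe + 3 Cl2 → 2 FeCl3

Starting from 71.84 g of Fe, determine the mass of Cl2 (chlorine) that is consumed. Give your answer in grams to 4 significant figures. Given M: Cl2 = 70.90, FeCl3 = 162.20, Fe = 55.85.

136.8 g

n(Fe) = 71.840 g / 55.85 g/mol = 1.2863 mol.
From the equation the Fe:Cl2 mole ratio is 2:3, so n(Cl2) = 1.2863 × 3/2 = 1.9295 mol.
Mass of Cl2 = 1.9295 mol × 70.90 g/mol = 136.80 g.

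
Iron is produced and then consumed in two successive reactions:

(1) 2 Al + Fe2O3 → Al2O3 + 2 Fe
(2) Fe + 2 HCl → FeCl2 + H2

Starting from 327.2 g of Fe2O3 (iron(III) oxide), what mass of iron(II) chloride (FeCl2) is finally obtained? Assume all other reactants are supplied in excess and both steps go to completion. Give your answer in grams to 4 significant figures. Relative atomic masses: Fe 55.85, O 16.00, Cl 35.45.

519.4 g

M(Fe2O3) = 2(55.85) + 3(16.00) = 159.70 g/mol.
M(FeCl2) = 55.85 + 2(35.45) = 126.75 g/mol.
n(Fe2O3) = 327.20 / 159.70 = 2.0488 mol.
Step 1 gives a 1:2 ratio of Fe2O3 to Fe, so n(Fe) = 4.0977 mol.
In step 2 the Fe:FeCl2 ratio is 1:1, so n(FeCl2) = 4.0977 mol.
Mass of FeCl2 = 4.0977 × 126.75 = 519.38 g.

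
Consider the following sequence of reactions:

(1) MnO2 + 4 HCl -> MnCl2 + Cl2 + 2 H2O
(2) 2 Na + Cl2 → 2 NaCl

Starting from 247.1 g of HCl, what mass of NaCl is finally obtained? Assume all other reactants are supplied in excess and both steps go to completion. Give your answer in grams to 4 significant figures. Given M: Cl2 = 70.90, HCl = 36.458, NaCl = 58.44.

n(HCl) = 247.10 / 36.458 = 6.7777 mol.
Step 1 gives a 4:1 ratio of HCl to Cl2, so n(Cl2) = 1.6944 mol.
In step 2 the Cl2:NaCl ratio is 1:2, so n(NaCl) = 3.3888 mol.
Mass of NaCl = 3.3888 × 58.44 = 198.04 g.

198.0 g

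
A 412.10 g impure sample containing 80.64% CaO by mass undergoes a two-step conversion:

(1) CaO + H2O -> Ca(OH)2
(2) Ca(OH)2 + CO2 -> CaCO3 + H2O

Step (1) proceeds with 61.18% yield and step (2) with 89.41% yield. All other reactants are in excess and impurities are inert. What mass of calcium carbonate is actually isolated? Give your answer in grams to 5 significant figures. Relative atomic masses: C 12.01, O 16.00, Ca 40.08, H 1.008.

324.44 g

Pure CaO = 412.10 × 0.8064 = 332.317 g.
M(CaO) = 40.08 + 16.00 = 56.08 g/mol.
M(CaCO3) = 40.08 + 12.01 + 3(16.00) = 100.09 g/mol.
n(CaO) = 332.317 / 56.08 = 5.92577 mol.
Step 1 (CaO:Ca(OH)2 = 1:1): theoretical n(Ca(OH)2) = 5.92577 mol; at 61.18% yield, n(Ca(OH)2) = 3.62539 mol.
Step 2 (Ca(OH)2:CaCO3 = 1:1): theoretical n(CaCO3) = 3.62539 mol, so theoretical mass = 3.62539 × 100.09 = 362.865 g.
At 89.41% yield, actual mass of CaCO3 = 362.865 × 0.8941 = 324.438 g.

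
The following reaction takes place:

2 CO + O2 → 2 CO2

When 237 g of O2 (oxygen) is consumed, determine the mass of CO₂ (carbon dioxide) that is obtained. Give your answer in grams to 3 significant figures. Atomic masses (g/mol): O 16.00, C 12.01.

652 g

M(O2) = 2(16.00) = 32.00 g/mol.
M(CO2) = 12.01 + 2(16.00) = 44.01 g/mol.
n(O2) = 237.0 g / 32.00 g/mol = 7.406 mol.
From the equation the O2:CO2 mole ratio is 1:2, so n(CO2) = 7.406 × 2/1 = 14.81 mol.
Mass of CO2 = 14.81 mol × 44.01 g/mol = 651.9 g.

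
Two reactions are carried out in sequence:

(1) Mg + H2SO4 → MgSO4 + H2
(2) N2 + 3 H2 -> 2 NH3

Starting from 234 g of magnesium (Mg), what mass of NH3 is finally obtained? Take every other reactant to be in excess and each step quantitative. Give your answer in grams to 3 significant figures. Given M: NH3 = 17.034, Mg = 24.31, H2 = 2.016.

109 g

n(Mg) = 234.0 / 24.31 = 9.626 mol.
Step 1 gives a 1:1 ratio of Mg to H2, so n(H2) = 9.626 mol.
In step 2 the H2:NH3 ratio is 3:2, so n(NH3) = 6.417 mol.
Mass of NH3 = 6.417 × 17.034 = 109.3 g.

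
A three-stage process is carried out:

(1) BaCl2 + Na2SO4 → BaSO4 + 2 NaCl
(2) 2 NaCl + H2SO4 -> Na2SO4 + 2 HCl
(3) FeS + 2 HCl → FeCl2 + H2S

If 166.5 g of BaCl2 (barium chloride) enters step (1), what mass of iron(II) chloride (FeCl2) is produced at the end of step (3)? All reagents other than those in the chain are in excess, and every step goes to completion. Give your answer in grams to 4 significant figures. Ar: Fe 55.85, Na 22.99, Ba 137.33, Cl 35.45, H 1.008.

M(BaCl2) = 137.33 + 2(35.45) = 208.23 g/mol.
M(FeCl2) = 55.85 + 2(35.45) = 126.75 g/mol.
n(BaCl2) = 166.5 / 208.23 = 0.79960 mol.
Reaction (1): BaCl2→NaCl ratio 1:2 ⇒ n(NaCl) = 1.5992 mol.
Reaction (2): NaCl→HCl ratio 2:2 ⇒ n(HCl) = 1.5992 mol.
Reaction (3): HCl→FeCl2 ratio 2:1 ⇒ n(FeCl2) = 0.79960 mol.
Mass of FeCl2 = 0.79960 × 126.75 = 101.35 g.

101.3 g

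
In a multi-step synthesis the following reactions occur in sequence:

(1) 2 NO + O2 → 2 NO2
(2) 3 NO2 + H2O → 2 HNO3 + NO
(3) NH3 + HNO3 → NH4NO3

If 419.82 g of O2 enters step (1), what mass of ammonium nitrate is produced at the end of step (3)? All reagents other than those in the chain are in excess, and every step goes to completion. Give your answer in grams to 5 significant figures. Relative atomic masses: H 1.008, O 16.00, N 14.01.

1400.3 g

M(O2) = 2(16.00) = 32.00 g/mol.
M(NH4NO3) = 2(14.01) + 4(1.008) + 3(16.00) = 80.052 g/mol.
n(O2) = 419.82 / 32.00 = 13.1194 mol.
Reaction (1): O2→NO2 ratio 1:2 ⇒ n(NO2) = 26.2387 mol.
Reaction (2): NO2→HNO3 ratio 3:2 ⇒ n(HNO3) = 17.4925 mol.
Reaction (3): HNO3→NH4NO3 ratio 1:1 ⇒ n(NH4NO3) = 17.4925 mol.
Mass of NH4NO3 = 17.4925 × 80.052 = 1400.31 g.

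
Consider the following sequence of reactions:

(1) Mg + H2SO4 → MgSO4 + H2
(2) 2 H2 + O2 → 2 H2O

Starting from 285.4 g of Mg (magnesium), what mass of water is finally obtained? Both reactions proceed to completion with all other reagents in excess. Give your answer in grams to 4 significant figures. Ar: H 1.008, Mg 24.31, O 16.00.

211.5 g

M(Mg) = 24.31 g/mol.
M(H2O) = 2(1.008) + 16.00 = 18.016 g/mol.
n(Mg) = 285.40 / 24.31 = 11.740 mol.
Step 1 gives a 1:1 ratio of Mg to H2, so n(H2) = 11.740 mol.
In step 2 the H2:H2O ratio is 2:2, so n(H2O) = 11.740 mol.
Mass of H2O = 11.740 × 18.016 = 211.51 g.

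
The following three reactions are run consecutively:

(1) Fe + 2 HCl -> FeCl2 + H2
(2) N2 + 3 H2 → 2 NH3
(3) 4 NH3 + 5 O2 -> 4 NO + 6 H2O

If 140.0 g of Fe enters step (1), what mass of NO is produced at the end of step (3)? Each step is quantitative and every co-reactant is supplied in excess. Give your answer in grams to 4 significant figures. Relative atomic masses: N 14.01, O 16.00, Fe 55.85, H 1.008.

M(Fe) = 55.85 g/mol.
M(NO) = 14.01 + 16.00 = 30.01 g/mol.
n(Fe) = 140.0 / 55.85 = 2.5067 mol.
Reaction (1): Fe→H2 ratio 1:1 ⇒ n(H2) = 2.5067 mol.
Reaction (2): H2→NH3 ratio 3:2 ⇒ n(NH3) = 1.6711 mol.
Reaction (3): NH3→NO ratio 4:4 ⇒ n(NO) = 1.6711 mol.
Mass of NO = 1.6711 × 30.01 = 50.151 g.

50.15 g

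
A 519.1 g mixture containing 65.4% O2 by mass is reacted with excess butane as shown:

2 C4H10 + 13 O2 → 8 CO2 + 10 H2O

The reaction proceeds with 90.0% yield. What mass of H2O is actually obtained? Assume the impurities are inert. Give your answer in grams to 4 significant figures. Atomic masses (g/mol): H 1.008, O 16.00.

132.3 g

Pure O2 available = 519.1 g × 0.654 = 339.49 g.
M(O2) = 2(16.00) = 32.00 g/mol.
M(H2O) = 2(1.008) + 16.00 = 18.016 g/mol.
n(O2) = 339.49 g / 32.00 g/mol = 10.609 mol.
From the equation the O2:H2O mole ratio is 13:10, so n(H2O) = 10.609 × 10/13 = 8.1609 mol.
Mass of H2O = 8.1609 mol × 18.016 g/mol = 147.03 g.
Actual mass collected = 147.03 g × 0.900 = 132.32 g.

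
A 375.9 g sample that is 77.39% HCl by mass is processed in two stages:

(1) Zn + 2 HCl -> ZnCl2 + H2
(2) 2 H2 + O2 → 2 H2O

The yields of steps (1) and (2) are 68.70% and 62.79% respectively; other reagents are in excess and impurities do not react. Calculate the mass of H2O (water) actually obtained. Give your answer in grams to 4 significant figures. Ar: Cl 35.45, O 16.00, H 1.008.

Pure HCl = 375.9 × 0.7739 = 290.91 g.
M(HCl) = 1.008 + 35.45 = 36.458 g/mol.
M(H2O) = 2(1.008) + 16.00 = 18.016 g/mol.
n(HCl) = 290.91 / 36.458 = 7.9793 mol.
Step 1 (HCl:H2 = 2:1): theoretical n(H2) = 3.9896 mol; at 68.70% yield, n(H2) = 2.7409 mol.
Step 2 (H2:H2O = 2:2): theoretical n(H2O) = 2.7409 mol, so theoretical mass = 2.7409 × 18.016 = 49.380 g.
At 62.79% yield, actual mass of H2O = 49.380 × 0.6279 = 31.006 g.

31.01 g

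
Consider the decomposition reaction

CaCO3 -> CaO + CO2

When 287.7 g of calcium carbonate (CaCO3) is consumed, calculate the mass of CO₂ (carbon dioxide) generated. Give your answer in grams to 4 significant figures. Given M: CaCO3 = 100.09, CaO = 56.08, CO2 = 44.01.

n(CaCO3) = 287.70 g / 100.09 g/mol = 2.8744 mol.
From the equation the CaCO3:CO2 mole ratio is 1:1, so n(CO2) = 2.8744 × 1/1 = 2.8744 mol.
Mass of CO2 = 2.8744 mol × 44.01 g/mol = 126.50 g.

126.5 g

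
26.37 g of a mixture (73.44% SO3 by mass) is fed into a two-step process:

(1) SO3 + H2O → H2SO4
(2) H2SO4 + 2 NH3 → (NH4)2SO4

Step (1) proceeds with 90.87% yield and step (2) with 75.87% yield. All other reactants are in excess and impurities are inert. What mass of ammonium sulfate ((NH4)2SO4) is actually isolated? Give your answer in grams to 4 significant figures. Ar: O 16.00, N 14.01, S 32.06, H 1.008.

22.04 g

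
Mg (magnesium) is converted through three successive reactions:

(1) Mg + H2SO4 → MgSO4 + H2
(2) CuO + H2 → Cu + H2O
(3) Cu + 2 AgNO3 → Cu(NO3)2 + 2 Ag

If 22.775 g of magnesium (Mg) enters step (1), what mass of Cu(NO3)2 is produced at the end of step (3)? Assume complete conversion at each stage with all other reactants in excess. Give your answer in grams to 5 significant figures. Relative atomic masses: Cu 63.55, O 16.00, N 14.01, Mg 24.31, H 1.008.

175.73 g

M(Mg) = 24.31 g/mol.
M(Cu(NO3)2) = 63.55 + 2(14.01) + 6(16.00) = 187.57 g/mol.
n(Mg) = 22.775 / 24.31 = 0.936857 mol.
Reaction (1): Mg→H2 ratio 1:1 ⇒ n(H2) = 0.936857 mol.
Reaction (2): H2→Cu ratio 1:1 ⇒ n(Cu) = 0.936857 mol.
Reaction (3): Cu→Cu(NO3)2 ratio 1:1 ⇒ n(Cu(NO3)2) = 0.936857 mol.
Mass of Cu(NO3)2 = 0.936857 × 187.57 = 175.726 g.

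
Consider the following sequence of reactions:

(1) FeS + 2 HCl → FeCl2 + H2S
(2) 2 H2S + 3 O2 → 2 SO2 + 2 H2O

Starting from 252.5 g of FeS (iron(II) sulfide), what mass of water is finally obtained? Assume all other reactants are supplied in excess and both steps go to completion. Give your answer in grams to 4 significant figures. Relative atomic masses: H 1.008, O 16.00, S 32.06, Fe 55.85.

M(FeS) = 55.85 + 32.06 = 87.91 g/mol.
M(H2O) = 2(1.008) + 16.00 = 18.016 g/mol.
n(FeS) = 252.50 / 87.91 = 2.8723 mol.
Step 1 gives a 1:1 ratio of FeS to H2S, so n(H2S) = 2.8723 mol.
In step 2 the H2S:H2O ratio is 2:2, so n(H2O) = 2.8723 mol.
Mass of H2O = 2.8723 × 18.016 = 51.747 g.

51.75 g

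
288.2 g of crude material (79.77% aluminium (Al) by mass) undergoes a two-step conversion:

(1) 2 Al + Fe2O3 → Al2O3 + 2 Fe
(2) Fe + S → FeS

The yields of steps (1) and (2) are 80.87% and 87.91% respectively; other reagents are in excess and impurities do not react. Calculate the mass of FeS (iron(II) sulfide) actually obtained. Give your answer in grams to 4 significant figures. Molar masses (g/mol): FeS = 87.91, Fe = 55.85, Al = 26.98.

532.5 g

Pure Al = 288.2 × 0.7977 = 229.90 g.
n(Al) = 229.90 / 26.98 = 8.5210 mol.
Step 1 (Al:Fe = 2:2): theoretical n(Fe) = 8.5210 mol; at 80.87% yield, n(Fe) = 6.8909 mol.
Step 2 (Fe:FeS = 1:1): theoretical n(FeS) = 6.8909 mol, so theoretical mass = 6.8909 × 87.91 = 605.78 g.
At 87.91% yield, actual mass of FeS = 605.78 × 0.8791 = 532.54 g.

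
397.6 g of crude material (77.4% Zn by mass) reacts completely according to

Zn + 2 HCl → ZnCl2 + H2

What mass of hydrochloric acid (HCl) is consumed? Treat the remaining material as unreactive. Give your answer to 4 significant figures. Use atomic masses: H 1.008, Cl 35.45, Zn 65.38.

343.2 g

Mass of pure Zn = 397.6 g × 0.774 = 307.74 g.
M(Zn) = 65.38 g/mol.
M(HCl) = 1.008 + 35.45 = 36.458 g/mol.
n(Zn) = 307.74 g / 65.38 g/mol = 4.7070 mol.
From the equation the Zn:HCl mole ratio is 1:2, so n(HCl) = 4.7070 × 2/1 = 9.4140 mol.
Mass of HCl = 9.4140 mol × 36.458 g/mol = 343.21 g.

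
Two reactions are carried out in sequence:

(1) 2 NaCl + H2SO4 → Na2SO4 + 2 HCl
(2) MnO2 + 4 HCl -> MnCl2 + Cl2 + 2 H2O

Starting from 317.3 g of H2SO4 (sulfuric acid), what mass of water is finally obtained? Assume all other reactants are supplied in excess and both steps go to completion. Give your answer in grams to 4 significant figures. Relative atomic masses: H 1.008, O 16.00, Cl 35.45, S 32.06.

58.29 g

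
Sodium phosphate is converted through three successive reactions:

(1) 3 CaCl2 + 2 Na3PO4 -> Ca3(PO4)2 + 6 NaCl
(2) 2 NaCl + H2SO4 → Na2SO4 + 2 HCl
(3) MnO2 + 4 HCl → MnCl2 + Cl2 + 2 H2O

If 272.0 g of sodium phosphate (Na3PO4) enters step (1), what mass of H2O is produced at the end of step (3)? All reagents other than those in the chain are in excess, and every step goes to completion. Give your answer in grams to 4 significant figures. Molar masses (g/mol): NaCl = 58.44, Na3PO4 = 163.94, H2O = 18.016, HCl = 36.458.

n(Na3PO4) = 272.0 / 163.94 = 1.6591 mol.
Reaction (1): Na3PO4→NaCl ratio 2:6 ⇒ n(NaCl) = 4.9774 mol.
Reaction (2): NaCl→HCl ratio 2:2 ⇒ n(HCl) = 4.9774 mol.
Reaction (3): HCl→H2O ratio 4:2 ⇒ n(H2O) = 2.4887 mol.
Mass of H2O = 2.4887 × 18.016 = 44.837 g.

44.84 g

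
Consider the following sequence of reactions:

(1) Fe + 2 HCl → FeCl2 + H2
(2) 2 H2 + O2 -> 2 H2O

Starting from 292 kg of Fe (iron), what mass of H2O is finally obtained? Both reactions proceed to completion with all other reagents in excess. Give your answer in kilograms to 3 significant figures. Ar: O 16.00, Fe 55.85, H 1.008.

M(Fe) = 55.85 g/mol.
M(H2O) = 2(1.008) + 16.00 = 18.016 g/mol.
292 kg = 292000 g.
n(Fe) = 292000 / 55.85 = 5228 mol.
Step 1 gives a 1:1 ratio of Fe to H2, so n(H2) = 5228 mol.
In step 2 the H2:H2O ratio is 2:2, so n(H2O) = 5228 mol.
Mass of H2O = 5228 × 18.016 = 94190 g = 94.2 kg.

94.2 kg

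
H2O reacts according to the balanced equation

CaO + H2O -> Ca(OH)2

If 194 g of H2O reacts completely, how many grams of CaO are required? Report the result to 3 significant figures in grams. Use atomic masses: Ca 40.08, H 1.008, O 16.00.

604 g

M(H2O) = 2(1.008) + 16.00 = 18.016 g/mol.
M(CaO) = 40.08 + 16.00 = 56.08 g/mol.
n(H2O) = 194.0 g / 18.016 g/mol = 10.77 mol.
From the equation the H2O:CaO mole ratio is 1:1, so n(CaO) = 10.77 × 1/1 = 10.77 mol.
Mass of CaO = 10.77 mol × 56.08 g/mol = 603.9 g.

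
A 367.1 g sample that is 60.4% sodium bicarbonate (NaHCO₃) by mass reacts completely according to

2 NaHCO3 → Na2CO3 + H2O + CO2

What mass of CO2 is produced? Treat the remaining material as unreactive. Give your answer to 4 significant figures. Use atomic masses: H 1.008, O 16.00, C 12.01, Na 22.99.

Mass of pure NaHCO3 = 367.1 g × 0.604 = 221.73 g.
M(NaHCO3) = 22.99 + 1.008 + 12.01 + 3(16.00) = 84.008 g/mol.
M(CO2) = 12.01 + 2(16.00) = 44.01 g/mol.
n(NaHCO3) = 221.73 g / 84.008 g/mol = 2.6394 mol.
From the equation the NaHCO3:CO2 mole ratio is 2:1, so n(CO2) = 2.6394 × 1/2 = 1.3197 mol.
Mass of CO2 = 1.3197 mol × 44.01 g/mol = 58.079 g.

58.08 g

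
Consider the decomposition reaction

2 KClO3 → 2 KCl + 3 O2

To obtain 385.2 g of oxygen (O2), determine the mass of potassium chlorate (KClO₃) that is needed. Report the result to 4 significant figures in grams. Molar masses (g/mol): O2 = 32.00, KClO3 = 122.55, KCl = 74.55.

983.5 g

n(O2) = 385.20 g / 32.00 g/mol = 12.037 mol.
From the equation the O2:KClO3 mole ratio is 3:2, so n(KClO3) = 12.037 × 2/3 = 8.0250 mol.
Mass of KClO3 = 8.0250 mol × 122.55 g/mol = 983.46 g.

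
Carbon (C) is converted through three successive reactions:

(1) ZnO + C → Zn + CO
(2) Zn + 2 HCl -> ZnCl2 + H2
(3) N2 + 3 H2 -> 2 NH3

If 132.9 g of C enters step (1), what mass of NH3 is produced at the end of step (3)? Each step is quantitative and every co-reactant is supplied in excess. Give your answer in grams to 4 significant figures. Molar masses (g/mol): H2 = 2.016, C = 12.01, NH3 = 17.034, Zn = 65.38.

125.7 g

n(C) = 132.9 / 12.01 = 11.066 mol.
Reaction (1): C→Zn ratio 1:1 ⇒ n(Zn) = 11.066 mol.
Reaction (2): Zn→H2 ratio 1:1 ⇒ n(H2) = 11.066 mol.
Reaction (3): H2→NH3 ratio 3:2 ⇒ n(NH3) = 7.3772 mol.
Mass of NH3 = 7.3772 × 17.034 = 125.66 g.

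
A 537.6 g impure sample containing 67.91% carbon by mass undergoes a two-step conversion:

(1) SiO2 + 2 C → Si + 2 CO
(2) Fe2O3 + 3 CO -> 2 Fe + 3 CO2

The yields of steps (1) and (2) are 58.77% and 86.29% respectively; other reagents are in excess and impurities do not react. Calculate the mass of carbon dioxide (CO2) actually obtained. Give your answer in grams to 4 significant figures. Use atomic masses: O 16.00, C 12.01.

Pure C = 537.6 × 0.6791 = 365.08 g.
M(C) = 12.01 g/mol.
M(CO2) = 12.01 + 2(16.00) = 44.01 g/mol.
n(C) = 365.08 / 12.01 = 30.398 mol.
Step 1 (C:CO = 2:2): theoretical n(CO) = 30.398 mol; at 58.77% yield, n(CO) = 17.865 mol.
Step 2 (CO:CO2 = 3:3): theoretical n(CO2) = 17.865 mol, so theoretical mass = 17.865 × 44.01 = 786.24 g.
At 86.29% yield, actual mass of CO2 = 786.24 × 0.8629 = 678.45 g.

678.4 g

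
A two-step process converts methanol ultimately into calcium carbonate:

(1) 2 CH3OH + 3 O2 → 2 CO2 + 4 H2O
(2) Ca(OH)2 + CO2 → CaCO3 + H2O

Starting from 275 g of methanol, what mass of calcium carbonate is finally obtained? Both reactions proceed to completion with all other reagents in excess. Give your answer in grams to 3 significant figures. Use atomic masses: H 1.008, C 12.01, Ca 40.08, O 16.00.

M(CH3OH) = 12.01 + 4(1.008) + 16.00 = 32.042 g/mol.
M(CaCO3) = 40.08 + 12.01 + 3(16.00) = 100.09 g/mol.
n(CH3OH) = 275.0 / 32.042 = 8.582 mol.
Step 1 gives a 2:2 ratio of CH3OH to CO2, so n(CO2) = 8.582 mol.
In step 2 the CO2:CaCO3 ratio is 1:1, so n(CaCO3) = 8.582 mol.
Mass of CaCO3 = 8.582 × 100.09 = 859.0 g.

859 g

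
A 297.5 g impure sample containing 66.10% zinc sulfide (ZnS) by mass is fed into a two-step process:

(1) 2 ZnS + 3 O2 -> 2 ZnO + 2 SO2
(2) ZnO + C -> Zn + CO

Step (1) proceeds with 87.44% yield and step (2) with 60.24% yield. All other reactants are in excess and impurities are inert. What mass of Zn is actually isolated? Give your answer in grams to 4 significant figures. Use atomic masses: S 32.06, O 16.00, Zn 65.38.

69.50 g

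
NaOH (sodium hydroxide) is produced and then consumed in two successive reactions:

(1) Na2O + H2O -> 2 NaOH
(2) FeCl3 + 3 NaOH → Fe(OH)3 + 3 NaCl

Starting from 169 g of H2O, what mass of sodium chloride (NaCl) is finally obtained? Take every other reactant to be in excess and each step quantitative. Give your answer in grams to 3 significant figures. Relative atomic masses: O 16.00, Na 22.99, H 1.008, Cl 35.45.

M(H2O) = 2(1.008) + 16.00 = 18.016 g/mol.
M(NaCl) = 22.99 + 35.45 = 58.44 g/mol.
n(H2O) = 169.0 / 18.016 = 9.381 mol.
Step 1 gives a 1:2 ratio of H2O to NaOH, so n(NaOH) = 18.76 mol.
In step 2 the NaOH:NaCl ratio is 3:3, so n(NaCl) = 18.76 mol.
Mass of NaCl = 18.76 × 58.44 = 1096 g.

1100 g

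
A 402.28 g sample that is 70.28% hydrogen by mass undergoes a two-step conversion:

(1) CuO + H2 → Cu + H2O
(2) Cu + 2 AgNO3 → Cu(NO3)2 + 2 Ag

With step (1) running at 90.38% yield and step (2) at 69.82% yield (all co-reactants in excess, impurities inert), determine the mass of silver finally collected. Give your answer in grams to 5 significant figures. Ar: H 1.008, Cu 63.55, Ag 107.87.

19092 g

Pure H2 = 402.28 × 0.7028 = 282.722 g.
M(H2) = 2(1.008) = 2.016 g/mol.
M(Ag) = 107.87 g/mol.
n(H2) = 282.722 / 2.016 = 140.239 mol.
Step 1 (H2:Cu = 1:1): theoretical n(Cu) = 140.239 mol; at 90.38% yield, n(Cu) = 126.748 mol.
Step 2 (Cu:Ag = 1:2): theoretical n(Ag) = 253.497 mol, so theoretical mass = 253.497 × 107.87 = 27344.7 g.
At 69.82% yield, actual mass of Ag = 27344.7 × 0.6982 = 19092.0 g.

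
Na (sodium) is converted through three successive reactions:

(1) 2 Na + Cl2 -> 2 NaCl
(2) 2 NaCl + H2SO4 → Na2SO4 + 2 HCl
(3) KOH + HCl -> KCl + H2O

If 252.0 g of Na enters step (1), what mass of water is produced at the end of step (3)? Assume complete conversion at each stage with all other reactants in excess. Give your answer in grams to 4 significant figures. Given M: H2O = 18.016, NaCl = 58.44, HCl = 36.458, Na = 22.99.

197.5 g

n(Na) = 252.0 / 22.99 = 10.961 mol.
Reaction (1): Na→NaCl ratio 2:2 ⇒ n(NaCl) = 10.961 mol.
Reaction (2): NaCl→HCl ratio 2:2 ⇒ n(HCl) = 10.961 mol.
Reaction (3): HCl→H2O ratio 1:1 ⇒ n(H2O) = 10.961 mol.
Mass of H2O = 10.961 × 18.016 = 197.48 g.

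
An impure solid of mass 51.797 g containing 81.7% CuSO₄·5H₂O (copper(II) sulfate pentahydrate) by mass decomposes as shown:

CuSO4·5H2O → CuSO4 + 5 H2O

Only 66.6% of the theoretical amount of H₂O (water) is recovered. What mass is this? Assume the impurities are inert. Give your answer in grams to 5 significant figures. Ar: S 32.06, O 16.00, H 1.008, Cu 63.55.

10.168 g

Pure CuSO4·5H2O available = 51.797 g × 0.817 = 42.3181 g.
M(CuSO4·5H2O) = 63.55 + 32.06 + 9(16.00) + 10(1.008) = 249.69 g/mol.
M(H2O) = 2(1.008) + 16.00 = 18.016 g/mol.
n(CuSO4·5H2O) = 42.3181 g / 249.69 g/mol = 0.169483 mol.
From the equation the CuSO4·5H2O:H2O mole ratio is 1:5, so n(H2O) = 0.169483 × 5/1 = 0.847414 mol.
Mass of H2O = 0.847414 mol × 18.016 g/mol = 15.2670 g.
Actual mass collected = 15.2670 g × 0.666 = 10.1678 g.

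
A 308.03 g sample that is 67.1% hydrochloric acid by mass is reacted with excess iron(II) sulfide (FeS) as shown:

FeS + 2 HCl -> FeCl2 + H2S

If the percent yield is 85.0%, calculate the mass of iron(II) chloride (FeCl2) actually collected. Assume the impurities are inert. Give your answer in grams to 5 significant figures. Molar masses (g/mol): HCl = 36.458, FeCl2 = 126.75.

Pure HCl available = 308.03 g × 0.671 = 206.688 g.
n(HCl) = 206.688 g / 36.458 g/mol = 5.66921 mol.
From the equation the HCl:FeCl2 mole ratio is 2:1, so n(FeCl2) = 5.66921 × 1/2 = 2.83461 mol.
Mass of FeCl2 = 2.83461 mol × 126.75 g/mol = 359.286 g.
Actual mass collected = 359.286 g × 0.850 = 305.393 g.

305.39 g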